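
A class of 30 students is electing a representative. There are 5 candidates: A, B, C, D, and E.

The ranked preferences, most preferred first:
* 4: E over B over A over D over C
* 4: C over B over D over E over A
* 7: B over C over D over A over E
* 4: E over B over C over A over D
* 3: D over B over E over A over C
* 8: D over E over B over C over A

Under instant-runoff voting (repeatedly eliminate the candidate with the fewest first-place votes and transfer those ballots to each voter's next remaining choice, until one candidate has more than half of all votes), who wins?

B

Round 1: A 0, B 7, C 4, D 11, E 8. A eliminated.
Round 2: B 7, C 4, D 11, E 8. C eliminated.
Round 3: B 11, D 11, E 8. E eliminated.
Round 4: B 19, D 11. B has a majority (≥16).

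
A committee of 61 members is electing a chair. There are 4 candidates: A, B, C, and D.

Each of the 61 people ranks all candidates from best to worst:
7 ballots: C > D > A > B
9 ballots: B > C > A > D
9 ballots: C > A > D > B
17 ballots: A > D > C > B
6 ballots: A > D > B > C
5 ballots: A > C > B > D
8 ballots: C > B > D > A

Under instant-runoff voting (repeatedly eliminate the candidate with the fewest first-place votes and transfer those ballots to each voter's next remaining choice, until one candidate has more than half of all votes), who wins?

Round 1: A 28, B 9, C 24, D 0. D eliminated.
Round 2: A 28, B 9, C 24. B eliminated.
Round 3: A 28, C 33. C has a majority (≥31).

C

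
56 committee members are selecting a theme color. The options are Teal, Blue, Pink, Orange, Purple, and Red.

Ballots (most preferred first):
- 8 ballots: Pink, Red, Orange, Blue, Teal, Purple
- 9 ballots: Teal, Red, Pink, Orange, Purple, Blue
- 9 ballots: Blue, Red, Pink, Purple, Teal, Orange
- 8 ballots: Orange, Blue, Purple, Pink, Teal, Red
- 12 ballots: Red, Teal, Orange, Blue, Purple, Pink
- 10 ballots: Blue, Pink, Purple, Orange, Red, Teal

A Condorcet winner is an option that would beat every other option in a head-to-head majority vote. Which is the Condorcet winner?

Red

Red vs Teal: 39–17
Red vs Blue: 29–27
Red vs Pink: 30–26
Red vs Orange: 38–18
Red vs Purple: 38–18
Red beats every other option.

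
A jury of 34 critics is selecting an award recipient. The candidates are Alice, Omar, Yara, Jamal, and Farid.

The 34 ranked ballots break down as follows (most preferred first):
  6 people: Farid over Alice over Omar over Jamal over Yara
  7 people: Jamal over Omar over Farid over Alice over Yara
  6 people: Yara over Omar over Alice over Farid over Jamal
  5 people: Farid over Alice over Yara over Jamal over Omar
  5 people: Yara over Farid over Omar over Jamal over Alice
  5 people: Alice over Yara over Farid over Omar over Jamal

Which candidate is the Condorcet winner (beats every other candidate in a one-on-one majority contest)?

Farid

Farid vs Alice: 23–11
Farid vs Omar: 21–13
Farid vs Yara: 18–16
Farid vs Jamal: 27–7
Farid beats every other candidate.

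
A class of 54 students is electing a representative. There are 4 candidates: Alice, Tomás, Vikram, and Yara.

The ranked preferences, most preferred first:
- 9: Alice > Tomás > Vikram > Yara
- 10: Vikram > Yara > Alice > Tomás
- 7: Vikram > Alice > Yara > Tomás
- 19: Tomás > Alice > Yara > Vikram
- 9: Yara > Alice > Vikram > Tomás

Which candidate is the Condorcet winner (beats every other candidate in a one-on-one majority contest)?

Alice

Alice vs Tomás: 35–19
Alice vs Vikram: 37–17
Alice vs Yara: 35–19
Alice beats every other candidate.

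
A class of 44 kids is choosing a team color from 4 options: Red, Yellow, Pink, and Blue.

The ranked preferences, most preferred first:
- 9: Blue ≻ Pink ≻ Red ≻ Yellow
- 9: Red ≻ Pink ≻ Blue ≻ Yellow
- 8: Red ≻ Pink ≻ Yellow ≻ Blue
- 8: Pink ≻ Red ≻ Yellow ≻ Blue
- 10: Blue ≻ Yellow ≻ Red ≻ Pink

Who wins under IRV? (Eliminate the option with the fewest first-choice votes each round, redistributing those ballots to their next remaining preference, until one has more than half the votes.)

Round 1: Red 17, Yellow 0, Pink 8, Blue 19. Yellow eliminated.
Round 2: Red 17, Pink 8, Blue 19. Pink eliminated.
Round 3: Red 25, Blue 19. Red has a majority (≥23).

Red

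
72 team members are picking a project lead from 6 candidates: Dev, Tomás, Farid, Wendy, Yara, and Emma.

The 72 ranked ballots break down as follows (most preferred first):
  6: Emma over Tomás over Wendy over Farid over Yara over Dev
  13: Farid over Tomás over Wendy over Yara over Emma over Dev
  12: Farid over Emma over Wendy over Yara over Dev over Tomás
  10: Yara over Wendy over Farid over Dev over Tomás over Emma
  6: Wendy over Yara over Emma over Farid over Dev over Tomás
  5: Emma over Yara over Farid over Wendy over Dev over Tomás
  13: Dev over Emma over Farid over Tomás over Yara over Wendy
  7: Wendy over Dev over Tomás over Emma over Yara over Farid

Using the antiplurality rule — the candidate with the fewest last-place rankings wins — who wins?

Yara

Last-place votes: Dev 19, Tomás 23, Farid 7, Wendy 13, Yara 0, Emma 10.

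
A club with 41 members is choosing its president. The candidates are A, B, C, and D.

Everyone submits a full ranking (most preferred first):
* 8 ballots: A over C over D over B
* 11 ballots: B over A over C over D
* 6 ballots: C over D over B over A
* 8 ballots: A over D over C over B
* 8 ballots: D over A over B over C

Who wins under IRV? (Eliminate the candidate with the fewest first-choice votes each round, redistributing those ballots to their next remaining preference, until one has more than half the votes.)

Round 1: A 16, B 11, C 6, D 8. C eliminated.
Round 2: A 16, B 11, D 14. B eliminated.
Round 3: A 27, D 14. A has a majority (≥21).

A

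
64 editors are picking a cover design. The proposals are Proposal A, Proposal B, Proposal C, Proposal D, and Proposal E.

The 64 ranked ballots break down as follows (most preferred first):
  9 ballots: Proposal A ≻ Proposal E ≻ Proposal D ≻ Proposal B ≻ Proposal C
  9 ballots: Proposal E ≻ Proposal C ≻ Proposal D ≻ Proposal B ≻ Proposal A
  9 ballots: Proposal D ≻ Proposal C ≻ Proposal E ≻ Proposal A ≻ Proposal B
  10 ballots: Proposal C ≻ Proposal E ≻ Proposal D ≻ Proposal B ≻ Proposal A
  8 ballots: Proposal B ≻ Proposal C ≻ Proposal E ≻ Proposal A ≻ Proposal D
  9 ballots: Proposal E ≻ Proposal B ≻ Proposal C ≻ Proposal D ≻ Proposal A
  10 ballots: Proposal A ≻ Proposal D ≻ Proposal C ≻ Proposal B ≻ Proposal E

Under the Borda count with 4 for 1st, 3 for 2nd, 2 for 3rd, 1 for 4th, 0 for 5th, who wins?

Proposal E

Proposal A: 9×4 + 9×0 + 9×1 + 10×0 + 8×1 + 9×0 + 10×4 = 93
Proposal B: 9×1 + 9×1 + 9×0 + 10×1 + 8×4 + 9×3 + 10×1 = 97
Proposal C: 9×0 + 9×3 + 9×3 + 10×4 + 8×3 + 9×2 + 10×2 = 156
Proposal D: 9×2 + 9×2 + 9×4 + 10×2 + 8×0 + 9×1 + 10×3 = 131
Proposal E: 9×3 + 9×4 + 9×2 + 10×3 + 8×2 + 9×4 + 10×0 = 163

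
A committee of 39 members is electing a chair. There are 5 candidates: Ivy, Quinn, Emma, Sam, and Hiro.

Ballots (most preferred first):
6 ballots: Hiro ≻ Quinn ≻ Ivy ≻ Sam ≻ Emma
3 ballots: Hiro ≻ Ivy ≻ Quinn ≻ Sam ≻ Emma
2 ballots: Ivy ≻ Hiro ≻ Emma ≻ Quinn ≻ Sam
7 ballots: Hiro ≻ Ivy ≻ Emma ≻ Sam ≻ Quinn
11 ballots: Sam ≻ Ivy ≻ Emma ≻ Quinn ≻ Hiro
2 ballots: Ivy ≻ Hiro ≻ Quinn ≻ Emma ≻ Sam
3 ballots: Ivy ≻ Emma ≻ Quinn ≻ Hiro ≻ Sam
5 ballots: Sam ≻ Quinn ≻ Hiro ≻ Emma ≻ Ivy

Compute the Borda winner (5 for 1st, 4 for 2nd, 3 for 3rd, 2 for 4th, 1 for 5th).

Ivy: 6×3 + 3×4 + 2×5 + 7×4 + 11×4 + 2×5 + 3×5 + 5×1 = 142
Quinn: 6×4 + 3×3 + 2×2 + 7×1 + 11×2 + 2×3 + 3×3 + 5×4 = 101
Emma: 6×1 + 3×1 + 2×3 + 7×3 + 11×3 + 2×2 + 3×4 + 5×2 = 95
Sam: 6×2 + 3×2 + 2×1 + 7×2 + 11×5 + 2×1 + 3×1 + 5×5 = 119
Hiro: 6×5 + 3×5 + 2×4 + 7×5 + 11×1 + 2×4 + 3×2 + 5×3 = 128

Ivy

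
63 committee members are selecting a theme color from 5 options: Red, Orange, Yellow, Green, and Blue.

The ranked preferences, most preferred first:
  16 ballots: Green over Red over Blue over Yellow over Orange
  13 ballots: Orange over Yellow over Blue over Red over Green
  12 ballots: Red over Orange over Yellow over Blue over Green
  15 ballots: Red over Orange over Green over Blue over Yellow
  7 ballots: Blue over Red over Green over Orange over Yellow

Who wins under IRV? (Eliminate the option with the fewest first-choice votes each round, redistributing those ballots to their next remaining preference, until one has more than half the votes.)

Red

Round 1: Red 27, Orange 13, Yellow 0, Green 16, Blue 7. Yellow eliminated.
Round 2: Red 27, Orange 13, Green 16, Blue 7. Blue eliminated.
Round 3: Red 34, Orange 13, Green 16. Red has a majority (≥32).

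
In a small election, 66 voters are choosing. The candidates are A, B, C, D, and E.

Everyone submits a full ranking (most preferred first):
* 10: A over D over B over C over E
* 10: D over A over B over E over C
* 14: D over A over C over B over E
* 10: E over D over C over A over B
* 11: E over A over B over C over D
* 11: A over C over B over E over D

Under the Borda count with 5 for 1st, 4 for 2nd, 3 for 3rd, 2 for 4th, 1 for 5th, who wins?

A: 10×5 + 10×4 + 14×4 + 10×2 + 11×4 + 11×5 = 265
B: 10×3 + 10×3 + 14×2 + 10×1 + 11×3 + 11×3 = 164
C: 10×2 + 10×1 + 14×3 + 10×3 + 11×2 + 11×4 = 168
D: 10×4 + 10×5 + 14×5 + 10×4 + 11×1 + 11×1 = 222
E: 10×1 + 10×2 + 14×1 + 10×5 + 11×5 + 11×2 = 171

A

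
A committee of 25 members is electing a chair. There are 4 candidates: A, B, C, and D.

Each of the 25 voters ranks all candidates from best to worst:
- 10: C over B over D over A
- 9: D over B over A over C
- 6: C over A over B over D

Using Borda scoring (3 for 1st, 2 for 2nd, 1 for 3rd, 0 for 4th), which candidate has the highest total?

A: 10×0 + 9×1 + 6×2 = 21
B: 10×2 + 9×2 + 6×1 = 44
C: 10×3 + 9×0 + 6×3 = 48
D: 10×1 + 9×3 + 6×0 = 37

C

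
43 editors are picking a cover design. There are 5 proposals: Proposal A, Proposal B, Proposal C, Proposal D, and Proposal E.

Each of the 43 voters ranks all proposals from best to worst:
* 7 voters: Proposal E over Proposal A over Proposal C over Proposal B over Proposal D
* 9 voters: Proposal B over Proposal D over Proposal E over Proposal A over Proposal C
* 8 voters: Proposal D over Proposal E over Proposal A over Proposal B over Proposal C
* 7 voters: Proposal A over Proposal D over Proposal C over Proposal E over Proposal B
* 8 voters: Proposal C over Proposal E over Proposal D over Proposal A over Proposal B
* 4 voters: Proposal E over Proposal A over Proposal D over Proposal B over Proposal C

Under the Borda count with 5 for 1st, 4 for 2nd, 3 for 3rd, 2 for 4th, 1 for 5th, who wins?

Proposal A: 7×4 + 9×2 + 8×3 + 7×5 + 8×2 + 4×4 = 137
Proposal B: 7×2 + 9×5 + 8×2 + 7×1 + 8×1 + 4×2 = 98
Proposal C: 7×3 + 9×1 + 8×1 + 7×3 + 8×5 + 4×1 = 103
Proposal D: 7×1 + 9×4 + 8×5 + 7×4 + 8×3 + 4×3 = 147
Proposal E: 7×5 + 9×3 + 8×4 + 7×2 + 8×4 + 4×5 = 160

Proposal E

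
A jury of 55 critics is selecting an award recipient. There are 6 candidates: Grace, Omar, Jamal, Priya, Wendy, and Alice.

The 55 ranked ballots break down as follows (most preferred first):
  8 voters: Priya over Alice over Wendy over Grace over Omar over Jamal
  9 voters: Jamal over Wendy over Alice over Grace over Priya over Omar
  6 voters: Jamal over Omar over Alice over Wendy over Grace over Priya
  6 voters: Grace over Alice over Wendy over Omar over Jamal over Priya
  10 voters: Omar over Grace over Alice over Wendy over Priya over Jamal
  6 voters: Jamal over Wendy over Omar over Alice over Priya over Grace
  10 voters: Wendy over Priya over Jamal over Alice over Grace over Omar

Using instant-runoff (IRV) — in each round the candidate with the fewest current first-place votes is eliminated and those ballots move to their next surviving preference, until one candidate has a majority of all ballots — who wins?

Round 1: Grace 6, Omar 10, Jamal 21, Priya 8, Wendy 10, Alice 0. Alice eliminated.
Round 2: Grace 6, Omar 10, Jamal 21, Priya 8, Wendy 10. Grace eliminated.
Round 3: Omar 10, Jamal 21, Priya 8, Wendy 16. Priya eliminated.
Round 4: Omar 10, Jamal 21, Wendy 24. Omar eliminated.
Round 5: Jamal 21, Wendy 34. Wendy has a majority (≥28).

Wendy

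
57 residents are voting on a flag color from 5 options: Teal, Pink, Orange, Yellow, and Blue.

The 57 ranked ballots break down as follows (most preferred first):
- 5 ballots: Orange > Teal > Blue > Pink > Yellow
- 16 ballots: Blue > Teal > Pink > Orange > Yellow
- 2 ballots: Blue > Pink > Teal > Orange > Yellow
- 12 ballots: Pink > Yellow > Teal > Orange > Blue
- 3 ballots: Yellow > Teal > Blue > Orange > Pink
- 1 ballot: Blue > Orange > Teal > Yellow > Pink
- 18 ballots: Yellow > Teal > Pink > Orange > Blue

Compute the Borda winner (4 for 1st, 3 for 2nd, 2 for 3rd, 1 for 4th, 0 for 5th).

Teal: 5×3 + 16×3 + 2×2 + 12×2 + 3×3 + 1×2 + 18×3 = 156
Pink: 5×1 + 16×2 + 2×3 + 12×4 + 3×0 + 1×0 + 18×2 = 127
Orange: 5×4 + 16×1 + 2×1 + 12×1 + 3×1 + 1×3 + 18×1 = 74
Yellow: 5×0 + 16×0 + 2×0 + 12×3 + 3×4 + 1×1 + 18×4 = 121
Blue: 5×2 + 16×4 + 2×4 + 12×0 + 3×2 + 1×4 + 18×0 = 92

Teal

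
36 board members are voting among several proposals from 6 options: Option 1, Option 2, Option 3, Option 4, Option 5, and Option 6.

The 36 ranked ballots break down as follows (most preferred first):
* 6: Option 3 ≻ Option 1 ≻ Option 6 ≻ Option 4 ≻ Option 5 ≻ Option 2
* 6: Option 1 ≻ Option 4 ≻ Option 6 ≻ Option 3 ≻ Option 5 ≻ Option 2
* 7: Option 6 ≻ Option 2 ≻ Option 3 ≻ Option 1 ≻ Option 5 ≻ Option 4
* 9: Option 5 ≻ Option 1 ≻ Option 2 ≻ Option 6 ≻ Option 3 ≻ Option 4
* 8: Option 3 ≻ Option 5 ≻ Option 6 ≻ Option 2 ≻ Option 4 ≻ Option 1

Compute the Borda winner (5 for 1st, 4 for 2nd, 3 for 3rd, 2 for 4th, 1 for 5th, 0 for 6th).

Option 6

Option 1: 6×4 + 6×5 + 7×2 + 9×4 + 8×0 = 104
Option 2: 6×0 + 6×0 + 7×4 + 9×3 + 8×2 = 71
Option 3: 6×5 + 6×2 + 7×3 + 9×1 + 8×5 = 112
Option 4: 6×2 + 6×4 + 7×0 + 9×0 + 8×1 = 44
Option 5: 6×1 + 6×1 + 7×1 + 9×5 + 8×4 = 96
Option 6: 6×3 + 6×3 + 7×5 + 9×2 + 8×3 = 113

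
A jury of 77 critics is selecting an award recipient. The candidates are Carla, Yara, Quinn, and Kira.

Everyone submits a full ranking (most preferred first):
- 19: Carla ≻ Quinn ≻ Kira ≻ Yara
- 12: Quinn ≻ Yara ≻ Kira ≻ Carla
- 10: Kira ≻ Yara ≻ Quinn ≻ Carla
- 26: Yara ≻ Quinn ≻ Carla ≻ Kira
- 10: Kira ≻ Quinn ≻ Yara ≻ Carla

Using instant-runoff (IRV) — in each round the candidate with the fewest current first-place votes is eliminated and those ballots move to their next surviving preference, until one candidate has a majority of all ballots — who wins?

Round 1: Carla 19, Yara 26, Quinn 12, Kira 20. Quinn eliminated.
Round 2: Carla 19, Yara 38, Kira 20. Carla eliminated.
Round 3: Yara 38, Kira 39. Kira has a majority (≥39).

Kira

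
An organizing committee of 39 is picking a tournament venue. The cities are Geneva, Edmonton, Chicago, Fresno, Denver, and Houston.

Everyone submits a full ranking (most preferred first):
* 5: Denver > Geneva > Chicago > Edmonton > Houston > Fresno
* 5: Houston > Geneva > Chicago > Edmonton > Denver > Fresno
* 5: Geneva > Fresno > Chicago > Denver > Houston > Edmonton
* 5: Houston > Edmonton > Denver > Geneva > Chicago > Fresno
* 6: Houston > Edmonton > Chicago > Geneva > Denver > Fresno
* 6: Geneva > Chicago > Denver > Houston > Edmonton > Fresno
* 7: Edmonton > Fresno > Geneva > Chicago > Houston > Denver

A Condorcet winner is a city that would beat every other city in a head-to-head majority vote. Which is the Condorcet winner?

Geneva vs Edmonton: 21–18
Geneva vs Chicago: 33–6
Geneva vs Fresno: 32–7
Geneva vs Denver: 29–10
Geneva vs Houston: 23–16
Geneva beats every other city.

Geneva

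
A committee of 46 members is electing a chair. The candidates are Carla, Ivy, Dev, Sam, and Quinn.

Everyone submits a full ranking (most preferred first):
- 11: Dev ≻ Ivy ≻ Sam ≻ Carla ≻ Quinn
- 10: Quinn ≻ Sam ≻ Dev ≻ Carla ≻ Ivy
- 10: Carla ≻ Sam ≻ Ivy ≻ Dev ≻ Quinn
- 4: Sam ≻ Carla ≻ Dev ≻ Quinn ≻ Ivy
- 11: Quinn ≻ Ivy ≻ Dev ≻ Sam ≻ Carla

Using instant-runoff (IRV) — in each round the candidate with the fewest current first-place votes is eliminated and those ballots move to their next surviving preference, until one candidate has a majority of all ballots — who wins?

Carla

Round 1: Carla 10, Ivy 0, Dev 11, Sam 4, Quinn 21. Ivy eliminated.
Round 2: Carla 10, Dev 11, Sam 4, Quinn 21. Sam eliminated.
Round 3: Carla 14, Dev 11, Quinn 21. Dev eliminated.
Round 4: Carla 25, Quinn 21. Carla has a majority (≥24).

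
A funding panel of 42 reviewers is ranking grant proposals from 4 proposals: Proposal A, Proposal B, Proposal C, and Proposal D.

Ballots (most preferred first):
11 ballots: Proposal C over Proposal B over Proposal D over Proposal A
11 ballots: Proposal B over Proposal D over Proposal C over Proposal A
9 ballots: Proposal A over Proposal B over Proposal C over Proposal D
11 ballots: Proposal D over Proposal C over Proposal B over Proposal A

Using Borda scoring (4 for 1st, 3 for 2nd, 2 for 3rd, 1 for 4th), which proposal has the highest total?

Proposal B

Proposal A: 11×1 + 11×1 + 9×4 + 11×1 = 69
Proposal B: 11×3 + 11×4 + 9×3 + 11×2 = 126
Proposal C: 11×4 + 11×2 + 9×2 + 11×3 = 117
Proposal D: 11×2 + 11×3 + 9×1 + 11×4 = 108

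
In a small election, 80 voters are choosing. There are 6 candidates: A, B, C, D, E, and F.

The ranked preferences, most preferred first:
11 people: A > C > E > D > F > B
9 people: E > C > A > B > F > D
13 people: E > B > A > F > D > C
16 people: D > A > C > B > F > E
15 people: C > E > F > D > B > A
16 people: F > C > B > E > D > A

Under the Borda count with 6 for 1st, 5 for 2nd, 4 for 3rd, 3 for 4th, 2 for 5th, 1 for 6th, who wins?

A: 11×6 + 9×4 + 13×4 + 16×5 + 15×1 + 16×1 = 265
B: 11×1 + 9×3 + 13×5 + 16×3 + 15×2 + 16×4 = 245
C: 11×5 + 9×5 + 13×1 + 16×4 + 15×6 + 16×5 = 347
D: 11×3 + 9×1 + 13×2 + 16×6 + 15×3 + 16×2 = 241
E: 11×4 + 9×6 + 13×6 + 16×1 + 15×5 + 16×3 = 315
F: 11×2 + 9×2 + 13×3 + 16×2 + 15×4 + 16×6 = 267

C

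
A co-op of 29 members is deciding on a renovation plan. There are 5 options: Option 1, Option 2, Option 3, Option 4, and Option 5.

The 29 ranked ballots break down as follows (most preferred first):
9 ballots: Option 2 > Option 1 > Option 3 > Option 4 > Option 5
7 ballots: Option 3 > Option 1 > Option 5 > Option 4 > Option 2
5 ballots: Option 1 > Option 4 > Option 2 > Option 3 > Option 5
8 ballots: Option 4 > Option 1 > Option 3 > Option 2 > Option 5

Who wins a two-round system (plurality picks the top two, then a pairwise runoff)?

Round 1 first-place votes: Option 1 5, Option 2 9, Option 3 7, Option 4 8, Option 5 0. Option 2 and Option 4 advance.
Runoff: Option 2 is ranked above Option 4 on 9 ballots, Option 4 above Option 2 on 20.

Option 4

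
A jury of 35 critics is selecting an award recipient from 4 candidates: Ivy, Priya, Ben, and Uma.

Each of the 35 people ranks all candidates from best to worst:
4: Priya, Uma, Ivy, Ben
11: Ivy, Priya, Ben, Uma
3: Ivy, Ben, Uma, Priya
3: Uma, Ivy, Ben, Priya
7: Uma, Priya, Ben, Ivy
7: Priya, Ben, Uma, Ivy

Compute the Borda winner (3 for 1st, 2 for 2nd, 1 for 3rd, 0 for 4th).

Ivy: 4×1 + 11×3 + 3×3 + 3×2 + 7×0 + 7×0 = 52
Priya: 4×3 + 11×2 + 3×0 + 3×0 + 7×2 + 7×3 = 69
Ben: 4×0 + 11×1 + 3×2 + 3×1 + 7×1 + 7×2 = 41
Uma: 4×2 + 11×0 + 3×1 + 3×3 + 7×3 + 7×1 = 48

Priya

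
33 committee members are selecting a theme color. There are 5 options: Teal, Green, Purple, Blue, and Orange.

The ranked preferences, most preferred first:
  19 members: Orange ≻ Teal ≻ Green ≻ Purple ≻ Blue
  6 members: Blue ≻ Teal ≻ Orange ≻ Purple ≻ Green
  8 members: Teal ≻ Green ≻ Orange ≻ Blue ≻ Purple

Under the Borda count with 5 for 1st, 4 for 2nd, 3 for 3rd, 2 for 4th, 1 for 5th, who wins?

Teal: 19×4 + 6×4 + 8×5 = 140
Green: 19×3 + 6×1 + 8×4 = 95
Purple: 19×2 + 6×2 + 8×1 = 58
Blue: 19×1 + 6×5 + 8×2 = 65
Orange: 19×5 + 6×3 + 8×3 = 137

Teal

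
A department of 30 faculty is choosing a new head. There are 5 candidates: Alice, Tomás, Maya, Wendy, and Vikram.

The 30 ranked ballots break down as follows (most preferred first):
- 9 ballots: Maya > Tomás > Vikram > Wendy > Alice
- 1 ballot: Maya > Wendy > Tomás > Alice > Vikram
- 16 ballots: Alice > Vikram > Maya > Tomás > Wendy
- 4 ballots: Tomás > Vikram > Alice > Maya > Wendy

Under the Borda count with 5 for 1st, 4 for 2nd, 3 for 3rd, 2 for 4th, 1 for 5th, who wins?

Vikram

Alice: 9×1 + 1×2 + 16×5 + 4×3 = 103
Tomás: 9×4 + 1×3 + 16×2 + 4×5 = 91
Maya: 9×5 + 1×5 + 16×3 + 4×2 = 106
Wendy: 9×2 + 1×4 + 16×1 + 4×1 = 42
Vikram: 9×3 + 1×1 + 16×4 + 4×4 = 108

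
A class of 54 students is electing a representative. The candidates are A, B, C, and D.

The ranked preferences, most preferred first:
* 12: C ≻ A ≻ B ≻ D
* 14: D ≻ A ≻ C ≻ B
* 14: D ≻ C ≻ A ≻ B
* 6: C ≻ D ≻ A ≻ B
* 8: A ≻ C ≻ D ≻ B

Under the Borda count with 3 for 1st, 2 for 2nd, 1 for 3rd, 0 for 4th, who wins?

A: 12×2 + 14×2 + 14×1 + 6×1 + 8×3 = 96
B: 12×1 + 14×0 + 14×0 + 6×0 + 8×0 = 12
C: 12×3 + 14×1 + 14×2 + 6×3 + 8×2 = 112
D: 12×0 + 14×3 + 14×3 + 6×2 + 8×1 = 104

C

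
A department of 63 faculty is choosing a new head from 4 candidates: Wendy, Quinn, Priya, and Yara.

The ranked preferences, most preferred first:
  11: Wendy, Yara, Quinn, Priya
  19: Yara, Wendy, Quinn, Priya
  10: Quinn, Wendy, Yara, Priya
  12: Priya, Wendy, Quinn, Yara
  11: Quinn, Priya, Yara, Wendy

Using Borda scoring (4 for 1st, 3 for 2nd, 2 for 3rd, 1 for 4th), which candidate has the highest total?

Wendy

Wendy: 11×4 + 19×3 + 10×3 + 12×3 + 11×1 = 178
Quinn: 11×2 + 19×2 + 10×4 + 12×2 + 11×4 = 168
Priya: 11×1 + 19×1 + 10×1 + 12×4 + 11×3 = 121
Yara: 11×3 + 19×4 + 10×2 + 12×1 + 11×2 = 163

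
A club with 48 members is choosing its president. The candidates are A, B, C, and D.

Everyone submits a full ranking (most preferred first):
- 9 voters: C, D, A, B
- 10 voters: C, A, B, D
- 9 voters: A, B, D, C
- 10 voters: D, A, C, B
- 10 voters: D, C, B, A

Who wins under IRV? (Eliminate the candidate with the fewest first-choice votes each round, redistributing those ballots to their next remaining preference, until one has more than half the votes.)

D

Round 1: A 9, B 0, C 19, D 20. B eliminated.
Round 2: A 9, C 19, D 20. A eliminated.
Round 3: C 19, D 29. D has a majority (≥25).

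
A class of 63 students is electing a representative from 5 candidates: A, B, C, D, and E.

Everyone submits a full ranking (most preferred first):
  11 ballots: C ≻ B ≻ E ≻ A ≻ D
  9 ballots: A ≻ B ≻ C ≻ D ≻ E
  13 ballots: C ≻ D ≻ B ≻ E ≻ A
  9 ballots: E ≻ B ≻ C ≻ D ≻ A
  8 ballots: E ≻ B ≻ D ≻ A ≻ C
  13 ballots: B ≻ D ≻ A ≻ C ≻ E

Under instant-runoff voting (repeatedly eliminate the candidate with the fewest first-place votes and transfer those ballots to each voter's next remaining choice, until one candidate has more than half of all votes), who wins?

Round 1: A 9, B 13, C 24, D 0, E 17. D eliminated.
Round 2: A 9, B 13, C 24, E 17. A eliminated.
Round 3: B 22, C 24, E 17. E eliminated.
Round 4: B 39, C 24. B has a majority (≥32).

B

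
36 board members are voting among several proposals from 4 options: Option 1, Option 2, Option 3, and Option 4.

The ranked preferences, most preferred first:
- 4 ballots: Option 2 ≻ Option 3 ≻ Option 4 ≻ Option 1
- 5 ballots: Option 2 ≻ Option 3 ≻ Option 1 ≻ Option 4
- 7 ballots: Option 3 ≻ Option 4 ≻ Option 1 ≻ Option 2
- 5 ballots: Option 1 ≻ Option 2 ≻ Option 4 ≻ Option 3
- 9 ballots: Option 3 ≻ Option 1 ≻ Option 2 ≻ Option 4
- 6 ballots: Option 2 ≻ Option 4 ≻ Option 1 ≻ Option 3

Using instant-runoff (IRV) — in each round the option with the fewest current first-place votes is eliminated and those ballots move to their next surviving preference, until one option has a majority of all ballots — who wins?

Option 2

Round 1: Option 1 5, Option 2 15, Option 3 16, Option 4 0. Option 4 eliminated.
Round 2: Option 1 5, Option 2 15, Option 3 16. Option 1 eliminated.
Round 3: Option 2 20, Option 3 16. Option 2 has a majority (≥19).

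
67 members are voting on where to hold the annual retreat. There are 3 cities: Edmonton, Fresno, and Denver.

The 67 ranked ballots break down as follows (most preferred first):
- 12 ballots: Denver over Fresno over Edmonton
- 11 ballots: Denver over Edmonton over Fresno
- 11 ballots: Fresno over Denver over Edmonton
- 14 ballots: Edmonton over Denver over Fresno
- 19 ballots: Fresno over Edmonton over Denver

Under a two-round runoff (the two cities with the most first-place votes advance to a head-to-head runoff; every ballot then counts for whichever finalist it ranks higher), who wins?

Denver

Round 1 first-place votes: Edmonton 14, Fresno 30, Denver 23. Fresno and Denver advance.
Runoff: Fresno is ranked above Denver on 30 ballots, Denver above Fresno on 37.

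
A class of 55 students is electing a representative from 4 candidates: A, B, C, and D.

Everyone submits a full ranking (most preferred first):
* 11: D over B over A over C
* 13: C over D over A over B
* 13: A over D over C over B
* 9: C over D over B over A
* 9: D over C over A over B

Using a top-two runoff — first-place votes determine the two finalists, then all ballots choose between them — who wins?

D

Round 1 first-place votes: A 13, B 0, C 22, D 20. C and D advance.
Runoff: C is ranked above D on 22 ballots, D above C on 33.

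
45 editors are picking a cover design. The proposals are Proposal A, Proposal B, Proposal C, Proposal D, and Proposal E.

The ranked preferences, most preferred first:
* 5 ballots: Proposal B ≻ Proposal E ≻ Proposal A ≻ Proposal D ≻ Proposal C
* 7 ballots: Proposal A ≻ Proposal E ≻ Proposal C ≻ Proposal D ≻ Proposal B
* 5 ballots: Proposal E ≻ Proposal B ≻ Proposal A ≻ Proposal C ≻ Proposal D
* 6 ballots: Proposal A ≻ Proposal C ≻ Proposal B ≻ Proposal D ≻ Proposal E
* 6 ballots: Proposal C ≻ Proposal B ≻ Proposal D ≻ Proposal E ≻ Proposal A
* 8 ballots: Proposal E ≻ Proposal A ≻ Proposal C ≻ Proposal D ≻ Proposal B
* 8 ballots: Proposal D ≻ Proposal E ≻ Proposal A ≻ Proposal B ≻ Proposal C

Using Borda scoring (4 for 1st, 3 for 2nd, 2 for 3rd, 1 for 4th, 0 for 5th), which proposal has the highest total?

Proposal E

Proposal A: 5×2 + 7×4 + 5×2 + 6×4 + 6×0 + 8×3 + 8×2 = 112
Proposal B: 5×4 + 7×0 + 5×3 + 6×2 + 6×3 + 8×0 + 8×1 = 73
Proposal C: 5×0 + 7×2 + 5×1 + 6×3 + 6×4 + 8×2 + 8×0 = 77
Proposal D: 5×1 + 7×1 + 5×0 + 6×1 + 6×2 + 8×1 + 8×4 = 70
Proposal E: 5×3 + 7×3 + 5×4 + 6×0 + 6×1 + 8×4 + 8×3 = 118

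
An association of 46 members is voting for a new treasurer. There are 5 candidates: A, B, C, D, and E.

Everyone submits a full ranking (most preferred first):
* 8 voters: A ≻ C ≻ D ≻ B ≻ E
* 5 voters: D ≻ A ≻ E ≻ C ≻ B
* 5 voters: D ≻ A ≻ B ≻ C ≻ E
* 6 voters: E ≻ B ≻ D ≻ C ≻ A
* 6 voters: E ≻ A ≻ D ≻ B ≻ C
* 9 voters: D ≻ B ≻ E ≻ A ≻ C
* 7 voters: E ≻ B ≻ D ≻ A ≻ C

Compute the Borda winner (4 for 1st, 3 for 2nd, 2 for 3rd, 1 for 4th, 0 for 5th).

D

A: 8×4 + 5×3 + 5×3 + 6×0 + 6×3 + 9×1 + 7×1 = 96
B: 8×1 + 5×0 + 5×2 + 6×3 + 6×1 + 9×3 + 7×3 = 90
C: 8×3 + 5×1 + 5×1 + 6×1 + 6×0 + 9×0 + 7×0 = 40
D: 8×2 + 5×4 + 5×4 + 6×2 + 6×2 + 9×4 + 7×2 = 130
E: 8×0 + 5×2 + 5×0 + 6×4 + 6×4 + 9×2 + 7×4 = 104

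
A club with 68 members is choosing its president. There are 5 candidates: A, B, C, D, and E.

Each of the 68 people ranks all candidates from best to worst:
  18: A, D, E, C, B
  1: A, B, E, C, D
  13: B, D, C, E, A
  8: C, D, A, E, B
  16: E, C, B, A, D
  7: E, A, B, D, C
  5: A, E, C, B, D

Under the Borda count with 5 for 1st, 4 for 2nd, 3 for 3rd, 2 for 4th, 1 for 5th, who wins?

A: 18×5 + 1×5 + 13×1 + 8×3 + 16×2 + 7×4 + 5×5 = 217
B: 18×1 + 1×4 + 13×5 + 8×1 + 16×3 + 7×3 + 5×2 = 174
C: 18×2 + 1×2 + 13×3 + 8×5 + 16×4 + 7×1 + 5×3 = 203
D: 18×4 + 1×1 + 13×4 + 8×4 + 16×1 + 7×2 + 5×1 = 192
E: 18×3 + 1×3 + 13×2 + 8×2 + 16×5 + 7×5 + 5×4 = 234

E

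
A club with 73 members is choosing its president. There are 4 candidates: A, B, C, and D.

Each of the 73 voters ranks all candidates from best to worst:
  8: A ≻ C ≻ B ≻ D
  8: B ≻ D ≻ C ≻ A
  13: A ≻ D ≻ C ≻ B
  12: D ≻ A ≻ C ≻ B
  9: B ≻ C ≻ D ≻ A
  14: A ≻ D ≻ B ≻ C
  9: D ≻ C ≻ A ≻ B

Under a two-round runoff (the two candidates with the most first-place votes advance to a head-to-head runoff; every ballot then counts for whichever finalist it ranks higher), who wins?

Round 1 first-place votes: A 35, B 17, C 0, D 21. A and D advance.
Runoff: A is ranked above D on 35 ballots, D above A on 38.

D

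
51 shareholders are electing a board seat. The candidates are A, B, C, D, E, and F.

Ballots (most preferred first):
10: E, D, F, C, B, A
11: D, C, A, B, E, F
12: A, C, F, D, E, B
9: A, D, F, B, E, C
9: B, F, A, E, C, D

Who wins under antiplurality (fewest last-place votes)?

E

Last-place votes: A 10, B 12, C 9, D 9, E 0, F 11.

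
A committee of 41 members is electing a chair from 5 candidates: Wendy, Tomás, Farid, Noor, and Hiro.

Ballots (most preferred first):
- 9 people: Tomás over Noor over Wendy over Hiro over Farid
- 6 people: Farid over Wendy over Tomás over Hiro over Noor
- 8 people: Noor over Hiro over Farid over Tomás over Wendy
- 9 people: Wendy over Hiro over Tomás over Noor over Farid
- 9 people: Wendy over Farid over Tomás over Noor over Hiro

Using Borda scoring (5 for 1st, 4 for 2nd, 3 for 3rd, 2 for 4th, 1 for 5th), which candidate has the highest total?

Wendy

Wendy: 9×3 + 6×4 + 8×1 + 9×5 + 9×5 = 149
Tomás: 9×5 + 6×3 + 8×2 + 9×3 + 9×3 = 133
Farid: 9×1 + 6×5 + 8×3 + 9×1 + 9×4 = 108
Noor: 9×4 + 6×1 + 8×5 + 9×2 + 9×2 = 118
Hiro: 9×2 + 6×2 + 8×4 + 9×4 + 9×1 = 107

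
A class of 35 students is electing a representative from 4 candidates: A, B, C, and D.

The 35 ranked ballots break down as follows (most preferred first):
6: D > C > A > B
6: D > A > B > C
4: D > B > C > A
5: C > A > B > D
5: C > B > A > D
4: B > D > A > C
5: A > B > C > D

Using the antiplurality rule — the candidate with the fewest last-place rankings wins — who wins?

A

Last-place votes: A 4, B 6, C 10, D 15.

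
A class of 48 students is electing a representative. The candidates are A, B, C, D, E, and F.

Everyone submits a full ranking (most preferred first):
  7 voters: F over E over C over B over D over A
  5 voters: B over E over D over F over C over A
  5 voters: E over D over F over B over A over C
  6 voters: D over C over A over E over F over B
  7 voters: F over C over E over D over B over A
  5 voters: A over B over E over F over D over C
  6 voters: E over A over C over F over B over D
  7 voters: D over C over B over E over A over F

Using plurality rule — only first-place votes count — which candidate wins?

First-place votes: A 5, B 5, C 0, D 13, E 11, F 14.

F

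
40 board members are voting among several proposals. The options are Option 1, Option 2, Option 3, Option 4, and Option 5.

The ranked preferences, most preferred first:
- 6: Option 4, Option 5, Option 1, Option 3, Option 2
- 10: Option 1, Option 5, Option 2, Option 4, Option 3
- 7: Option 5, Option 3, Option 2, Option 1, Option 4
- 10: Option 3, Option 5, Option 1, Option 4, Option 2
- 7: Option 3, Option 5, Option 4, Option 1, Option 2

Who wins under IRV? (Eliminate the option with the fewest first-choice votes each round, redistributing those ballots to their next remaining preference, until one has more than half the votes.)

Round 1: Option 1 10, Option 2 0, Option 3 17, Option 4 6, Option 5 7. Option 2 eliminated.
Round 2: Option 1 10, Option 3 17, Option 4 6, Option 5 7. Option 4 eliminated.
Round 3: Option 1 10, Option 3 17, Option 5 13. Option 1 eliminated.
Round 4: Option 3 17, Option 5 23. Option 5 has a majority (≥21).

Option 5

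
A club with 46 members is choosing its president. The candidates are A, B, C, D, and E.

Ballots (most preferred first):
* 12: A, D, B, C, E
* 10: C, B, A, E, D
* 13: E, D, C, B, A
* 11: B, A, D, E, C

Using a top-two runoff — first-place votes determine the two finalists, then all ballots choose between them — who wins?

A

Round 1 first-place votes: A 12, B 11, C 10, D 0, E 13. E and A advance.
Runoff: E is ranked above A on 13 ballots, A above E on 33.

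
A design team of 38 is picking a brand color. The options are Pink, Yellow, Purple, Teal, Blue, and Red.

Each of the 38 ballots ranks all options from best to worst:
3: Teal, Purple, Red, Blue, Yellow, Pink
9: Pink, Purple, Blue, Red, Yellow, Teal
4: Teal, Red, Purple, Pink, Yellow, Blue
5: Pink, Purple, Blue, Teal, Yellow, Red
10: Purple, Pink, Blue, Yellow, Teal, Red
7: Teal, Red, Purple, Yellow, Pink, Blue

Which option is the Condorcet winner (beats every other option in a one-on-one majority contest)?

Purple

Purple vs Pink: 24–14
Purple vs Yellow: 38–0
Purple vs Teal: 24–14
Purple vs Blue: 38–0
Purple vs Red: 27–11
Purple beats every other option.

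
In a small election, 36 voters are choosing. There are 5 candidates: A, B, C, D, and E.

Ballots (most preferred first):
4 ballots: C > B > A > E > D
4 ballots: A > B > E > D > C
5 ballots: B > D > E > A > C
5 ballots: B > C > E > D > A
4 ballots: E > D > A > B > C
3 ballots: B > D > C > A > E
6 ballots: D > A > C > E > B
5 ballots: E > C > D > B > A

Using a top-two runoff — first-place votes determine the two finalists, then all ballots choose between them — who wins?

B

Round 1 first-place votes: A 4, B 13, C 4, D 6, E 9. B and E advance.
Runoff: B is ranked above E on 21 ballots, E above B on 15.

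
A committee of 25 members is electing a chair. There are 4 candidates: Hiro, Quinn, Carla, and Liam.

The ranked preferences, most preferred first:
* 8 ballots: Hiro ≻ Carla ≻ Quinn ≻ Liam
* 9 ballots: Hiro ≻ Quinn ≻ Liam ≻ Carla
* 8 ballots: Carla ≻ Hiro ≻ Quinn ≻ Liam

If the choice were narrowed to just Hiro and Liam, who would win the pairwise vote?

Hiro

Hiro is ranked above Liam on 25 ballots; Liam above Hiro on 0.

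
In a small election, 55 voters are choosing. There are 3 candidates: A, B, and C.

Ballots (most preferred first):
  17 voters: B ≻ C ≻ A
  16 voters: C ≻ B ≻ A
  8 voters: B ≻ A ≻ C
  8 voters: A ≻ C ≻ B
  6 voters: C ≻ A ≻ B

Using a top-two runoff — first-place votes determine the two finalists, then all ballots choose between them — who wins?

C

Round 1 first-place votes: A 8, B 25, C 22. B and C advance.
Runoff: B is ranked above C on 25 ballots, C above B on 30.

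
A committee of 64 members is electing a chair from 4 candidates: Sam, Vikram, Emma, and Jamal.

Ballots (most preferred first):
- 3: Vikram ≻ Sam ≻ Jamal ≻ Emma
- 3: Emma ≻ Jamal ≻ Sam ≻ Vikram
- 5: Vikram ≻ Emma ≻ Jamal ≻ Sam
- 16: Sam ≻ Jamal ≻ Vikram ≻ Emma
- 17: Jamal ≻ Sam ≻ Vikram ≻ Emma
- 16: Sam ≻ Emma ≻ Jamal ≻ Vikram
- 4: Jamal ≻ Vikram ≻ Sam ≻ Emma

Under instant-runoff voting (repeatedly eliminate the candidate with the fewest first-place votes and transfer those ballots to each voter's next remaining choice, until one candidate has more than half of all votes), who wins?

Round 1: Sam 32, Vikram 8, Emma 3, Jamal 21. Emma eliminated.
Round 2: Sam 32, Vikram 8, Jamal 24. Vikram eliminated.
Round 3: Sam 35, Jamal 29. Sam has a majority (≥33).

Sam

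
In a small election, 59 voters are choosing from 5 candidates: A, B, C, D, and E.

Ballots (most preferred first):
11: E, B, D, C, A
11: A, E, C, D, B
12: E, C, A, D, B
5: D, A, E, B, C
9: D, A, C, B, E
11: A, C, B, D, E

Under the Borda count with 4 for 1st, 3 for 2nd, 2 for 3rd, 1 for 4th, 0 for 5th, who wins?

A

A: 11×0 + 11×4 + 12×2 + 5×3 + 9×3 + 11×4 = 154
B: 11×3 + 11×0 + 12×0 + 5×1 + 9×1 + 11×2 = 69
C: 11×1 + 11×2 + 12×3 + 5×0 + 9×2 + 11×3 = 120
D: 11×2 + 11×1 + 12×1 + 5×4 + 9×4 + 11×1 = 112
E: 11×4 + 11×3 + 12×4 + 5×2 + 9×0 + 11×0 = 135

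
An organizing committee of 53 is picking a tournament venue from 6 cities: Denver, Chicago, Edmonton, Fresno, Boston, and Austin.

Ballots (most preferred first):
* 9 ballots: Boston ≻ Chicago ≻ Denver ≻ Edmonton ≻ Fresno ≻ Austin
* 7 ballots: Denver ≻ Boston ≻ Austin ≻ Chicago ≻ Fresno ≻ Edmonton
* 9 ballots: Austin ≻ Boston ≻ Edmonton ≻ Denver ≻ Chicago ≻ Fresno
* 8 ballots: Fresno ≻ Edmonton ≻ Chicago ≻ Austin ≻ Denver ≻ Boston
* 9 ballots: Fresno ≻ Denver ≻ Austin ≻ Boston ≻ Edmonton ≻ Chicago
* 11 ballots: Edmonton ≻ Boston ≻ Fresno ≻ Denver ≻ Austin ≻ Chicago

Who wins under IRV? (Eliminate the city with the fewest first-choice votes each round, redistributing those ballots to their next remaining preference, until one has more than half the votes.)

Round 1: Denver 7, Chicago 0, Edmonton 11, Fresno 17, Boston 9, Austin 9. Chicago eliminated.
Round 2: Denver 7, Edmonton 11, Fresno 17, Boston 9, Austin 9. Denver eliminated.
Round 3: Edmonton 11, Fresno 17, Boston 16, Austin 9. Austin eliminated.
Round 4: Edmonton 11, Fresno 17, Boston 25. Edmonton eliminated.
Round 5: Fresno 17, Boston 36. Boston has a majority (≥27).

Boston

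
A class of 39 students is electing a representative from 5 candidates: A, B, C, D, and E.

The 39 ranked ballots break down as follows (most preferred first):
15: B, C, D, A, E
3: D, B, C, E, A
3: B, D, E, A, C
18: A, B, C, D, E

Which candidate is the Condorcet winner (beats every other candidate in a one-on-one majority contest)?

B

B vs A: 21–18
B vs C: 39–0
B vs D: 36–3
B vs E: 39–0
B beats every other candidate.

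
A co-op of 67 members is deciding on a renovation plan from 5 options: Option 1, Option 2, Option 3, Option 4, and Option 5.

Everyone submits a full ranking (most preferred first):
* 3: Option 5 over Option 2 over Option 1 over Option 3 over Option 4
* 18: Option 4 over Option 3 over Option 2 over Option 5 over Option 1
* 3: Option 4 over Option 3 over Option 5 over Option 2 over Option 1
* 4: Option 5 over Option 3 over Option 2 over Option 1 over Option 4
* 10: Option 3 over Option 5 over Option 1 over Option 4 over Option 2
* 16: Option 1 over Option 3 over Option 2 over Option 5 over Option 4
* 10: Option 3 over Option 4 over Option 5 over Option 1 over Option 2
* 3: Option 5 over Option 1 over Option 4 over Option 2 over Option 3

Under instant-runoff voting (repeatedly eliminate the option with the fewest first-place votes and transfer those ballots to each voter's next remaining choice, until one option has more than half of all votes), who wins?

Option 3

Round 1: Option 1 16, Option 2 0, Option 3 20, Option 4 21, Option 5 10. Option 2 eliminated.
Round 2: Option 1 16, Option 3 20, Option 4 21, Option 5 10. Option 5 eliminated.
Round 3: Option 1 22, Option 3 24, Option 4 21. Option 4 eliminated.
Round 4: Option 1 22, Option 3 45. Option 3 has a majority (≥34).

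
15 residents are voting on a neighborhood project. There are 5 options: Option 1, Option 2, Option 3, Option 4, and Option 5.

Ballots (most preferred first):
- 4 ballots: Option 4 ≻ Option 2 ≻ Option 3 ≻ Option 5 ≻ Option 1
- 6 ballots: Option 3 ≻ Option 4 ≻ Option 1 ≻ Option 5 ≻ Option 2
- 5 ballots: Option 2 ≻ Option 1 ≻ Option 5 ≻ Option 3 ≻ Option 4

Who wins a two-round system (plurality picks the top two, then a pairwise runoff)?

Option 2

Round 1 first-place votes: Option 1 0, Option 2 5, Option 3 6, Option 4 4, Option 5 0. Option 3 and Option 2 advance.
Runoff: Option 3 is ranked above Option 2 on 6 ballots, Option 2 above Option 3 on 9.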